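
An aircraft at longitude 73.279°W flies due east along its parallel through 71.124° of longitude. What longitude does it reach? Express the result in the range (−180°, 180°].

Start at -73.279°; shift +71.124° → -2.155°.
-2.155° already lies in (−180°, 180°].

2.155°W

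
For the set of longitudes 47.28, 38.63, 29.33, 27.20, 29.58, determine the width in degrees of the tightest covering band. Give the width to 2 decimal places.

Sort the longitudes: +27.20°, +29.33°, +29.58°, +38.63°, +47.28°.
Eastward gaps between consecutive values (wrapping around): 2.13°, 0.25°, 9.05°, 8.65°, 339.92°.
Largest gap = 339.92° ⇒ minimal covering band is its complement: 360° − 339.92° = 20.08°.
Band runs from +27.20° eastward to +47.28°.

20.08°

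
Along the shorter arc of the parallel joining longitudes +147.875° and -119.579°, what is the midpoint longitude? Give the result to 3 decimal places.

Signed shortest Δλ from +147.875° to -119.579° is +92.546°.
Midpoint longitude = +147.875° + (+92.546°)/2 = +147.875° + 46.273° = +194.148°.
Normalise into (−180°, 180°]: -165.852°.
(The naïve average (+147.875 + -119.579)/2 = 14.148° is on the wrong side of the globe.)

-165.852°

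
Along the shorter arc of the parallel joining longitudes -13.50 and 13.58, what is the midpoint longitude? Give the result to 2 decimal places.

Signed shortest Δλ from -13.50° to +13.58° is +27.08°.
Midpoint longitude = -13.50° + (+27.08°)/2 = -13.50° + 13.54° = +0.04°.

+0.04°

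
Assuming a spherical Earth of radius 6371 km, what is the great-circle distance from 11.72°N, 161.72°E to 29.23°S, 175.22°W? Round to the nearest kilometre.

Δλ = -175.22 − 161.72 = -336.94°; wrapped into (−180°, 180°]: 23.06°.
Δφ = -29.23 − 11.72 = -40.95°.
a = sin²(Δφ/2) + cos φ₁ · cos φ₂ · sin²(Δλ/2) = 0.156497.
c = 2·atan2(√a, √(1−a)) = 0.81344 rad → d = 6371·c ≈ 5182.40 km.

5182 km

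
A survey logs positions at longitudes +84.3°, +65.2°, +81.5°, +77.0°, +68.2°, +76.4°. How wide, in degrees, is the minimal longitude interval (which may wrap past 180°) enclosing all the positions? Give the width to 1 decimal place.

Sort the longitudes: +65.2°, +68.2°, +76.4°, +77.0°, +81.5°, +84.3°.
Eastward gaps between consecutive values (wrapping around): 3.0°, 8.2°, 0.6°, 4.5°, 2.8°, 340.9°.
Largest gap = 340.9° ⇒ minimal covering band is its complement: 360° − 340.9° = 19.1°.
Band runs from +65.2° eastward to +84.3°.

19.1°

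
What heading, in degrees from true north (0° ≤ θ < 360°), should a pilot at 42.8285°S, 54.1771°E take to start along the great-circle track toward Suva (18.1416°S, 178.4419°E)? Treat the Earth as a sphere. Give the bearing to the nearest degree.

Δλ = 178.4419 − 54.1771 = 124.2648°.
θ = atan2( sin Δλ · cos φ₂ , cos φ₁ · sin φ₂ − sin φ₁ · cos φ₂ · cos Δλ )
  = atan2(0.78536, -0.59207) = 127.012° → normalised to [0°, 360°): 127.012°.

127°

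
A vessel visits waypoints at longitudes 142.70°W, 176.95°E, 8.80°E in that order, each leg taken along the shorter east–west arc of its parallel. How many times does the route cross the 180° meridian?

1

Leg 1: -142.70° → +176.95°, shortest Δλ = -40.35° (west) — crosses 180°.
Leg 2: +176.95° → +8.80°, shortest Δλ = -168.15° (west) — does not cross 180°.
Total crossings: 1.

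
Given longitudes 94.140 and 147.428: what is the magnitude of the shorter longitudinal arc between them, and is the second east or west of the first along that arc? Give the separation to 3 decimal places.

53.288° east

Raw difference: 147.428 − 94.140 = 53.288°.
Normalise into (−180°, 180°]: 53.288° stays 53.288°.
Positive ⇒ the second point lies to the east; separation 53.288°.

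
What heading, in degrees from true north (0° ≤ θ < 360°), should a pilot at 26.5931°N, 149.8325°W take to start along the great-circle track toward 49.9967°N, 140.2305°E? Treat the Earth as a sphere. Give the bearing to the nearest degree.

314°

Δλ = 140.2305 − -149.8325 = 290.0630°; wrapped into (−180°, 180°]: -69.9370°.
θ = atan2( sin Δλ · cos φ₂ , cos φ₁ · sin φ₂ − sin φ₁ · cos φ₂ · cos Δλ )
  = atan2(-0.60382, 0.58625) = -45.846° → normalised to [0°, 360°): 314.154°.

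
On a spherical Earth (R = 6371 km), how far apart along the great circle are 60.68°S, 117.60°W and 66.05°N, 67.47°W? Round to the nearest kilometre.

14680 km

Δλ = -67.47 − -117.60 = 50.13°.
Δφ = 66.05 − -60.68 = 126.73°.
a = sin²(Δφ/2) + cos φ₁ · cos φ₂ · sin²(Δλ/2) = 0.834699.
c = 2·atan2(√a, √(1−a)) = 2.30420 rad → d = 6371·c ≈ 14680.03 km.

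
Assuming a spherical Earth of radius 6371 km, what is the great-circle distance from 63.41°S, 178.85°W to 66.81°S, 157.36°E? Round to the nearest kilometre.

Δλ = 157.36 − -178.85 = 336.21°; wrapped into (−180°, 180°]: -23.79°.
Δφ = -66.81 − -63.41 = -3.40°.
a = sin²(Δφ/2) + cos φ₁ · cos φ₂ · sin²(Δλ/2) = 0.008368.
c = 2·atan2(√a, √(1−a)) = 0.18321 rad → d = 6371·c ≈ 1167.26 km.

1167 km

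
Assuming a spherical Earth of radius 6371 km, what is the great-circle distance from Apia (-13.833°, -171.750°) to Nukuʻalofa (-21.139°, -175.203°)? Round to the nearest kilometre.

Δλ = -175.203 − -171.750 = -3.453°.
Δφ = -21.139 − -13.833 = -7.306°.
a = sin²(Δφ/2) + cos φ₁ · cos φ₂ · sin²(Δλ/2) = 0.004882.
c = 2·atan2(√a, √(1−a)) = 0.13985 rad → d = 6371·c ≈ 890.98 km.

891 km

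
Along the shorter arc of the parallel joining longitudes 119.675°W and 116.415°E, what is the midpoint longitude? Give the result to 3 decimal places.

178.370°E

Signed shortest Δλ from -119.675° to +116.415° is -123.910°.
Midpoint longitude = -119.675° + (-123.910°)/2 = -119.675° − 61.955° = -181.630°.
Normalise into (−180°, 180°]: +178.370°.
(The naïve average (-119.675 + +116.415)/2 = -1.63° is on the wrong side of the globe.)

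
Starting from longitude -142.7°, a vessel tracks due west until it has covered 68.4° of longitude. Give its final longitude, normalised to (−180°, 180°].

Start at -142.7°; shift −68.4° → -211.1°.
-211.1° lies outside (−180°, 180°]; add 360° → +148.9°.

+148.9°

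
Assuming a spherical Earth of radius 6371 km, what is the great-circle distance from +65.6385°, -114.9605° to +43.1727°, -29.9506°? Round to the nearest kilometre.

5504 km

Δλ = -29.9506 − -114.9605 = 85.0099°.
Δφ = 43.1727 − 65.6385 = -22.4658°.
a = sin²(Δφ/2) + cos φ₁ · cos φ₂ · sin²(Δλ/2) = 0.175277.
c = 2·atan2(√a, √(1−a)) = 0.86394 rad → d = 6371·c ≈ 5504.16 km.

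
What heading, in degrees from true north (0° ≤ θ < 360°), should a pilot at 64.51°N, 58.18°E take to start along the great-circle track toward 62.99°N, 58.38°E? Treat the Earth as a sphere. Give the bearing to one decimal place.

Δλ = 58.38 − 58.18 = 0.20°.
θ = atan2( sin Δλ · cos φ₂ , cos φ₁ · sin φ₂ − sin φ₁ · cos φ₂ · cos Δλ )
  = atan2(0.00159, -0.02652) = 176.580° → normalised to [0°, 360°): 176.580°.

176.6°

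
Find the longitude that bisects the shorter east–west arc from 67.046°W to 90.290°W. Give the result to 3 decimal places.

78.668°W

Signed shortest Δλ from -67.046° to -90.290° is -23.244°.
Midpoint longitude = -67.046° + (-23.244°)/2 = -67.046° − 11.622° = -78.668°.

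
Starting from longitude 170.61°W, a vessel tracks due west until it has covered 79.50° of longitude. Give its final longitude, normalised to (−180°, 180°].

Start at -170.61°; shift −79.50° → -250.11°.
-250.11° lies outside (−180°, 180°]; add 360° → +109.89°.

109.89°E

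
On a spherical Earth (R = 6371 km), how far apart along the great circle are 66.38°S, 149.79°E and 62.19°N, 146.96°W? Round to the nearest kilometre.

15186 km

Δλ = -146.96 − 149.79 = -296.75°; wrapped into (−180°, 180°]: 63.25°.
Δφ = 62.19 − -66.38 = 128.57°.
a = sin²(Δφ/2) + cos φ₁ · cos φ₂ · sin²(Δλ/2) = 0.863131.
c = 2·atan2(√a, √(1−a)) = 2.38367 rad → d = 6371·c ≈ 15186.33 km.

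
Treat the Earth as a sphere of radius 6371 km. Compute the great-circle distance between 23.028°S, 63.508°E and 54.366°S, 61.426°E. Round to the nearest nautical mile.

Δλ = 61.426 − 63.508 = -2.082°.
Δφ = -54.366 − -23.028 = -31.338°.
a = sin²(Δφ/2) + cos φ₁ · cos φ₂ · sin²(Δλ/2) = 0.073120.
c = 2·atan2(√a, √(1−a)) = 0.54763 rad → d = 6371·c ≈ 3488.96 km ≈ 1883.89 nmi.

1884 nmi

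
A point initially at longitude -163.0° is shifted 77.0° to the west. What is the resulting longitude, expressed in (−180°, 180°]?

Start at -163.0°; shift −77.0° → -240.0°.
-240.0° lies outside (−180°, 180°]; add 360° → +120.0°.

+120.0°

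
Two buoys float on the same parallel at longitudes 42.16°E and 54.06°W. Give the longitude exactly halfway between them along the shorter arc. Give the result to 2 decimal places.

5.95°W

Signed shortest Δλ from +42.16° to -54.06° is -96.22°.
Midpoint longitude = +42.16° + (-96.22°)/2 = +42.16° − 48.11° = -5.95°.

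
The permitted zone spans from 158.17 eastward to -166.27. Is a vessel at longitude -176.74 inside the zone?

Yes

Band width going east from +158.17° to -166.27°: ((-166.27 − 158.17) mod 360) = 35.56°.
Offset of -176.74° east of the west edge: ((-176.74 − 158.17) mod 360) = 25.09°.
25.09° ≤ 35.56° ⇒ inside.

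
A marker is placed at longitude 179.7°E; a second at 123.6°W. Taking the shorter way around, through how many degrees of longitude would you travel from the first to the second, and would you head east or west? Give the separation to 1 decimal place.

Raw difference: -123.6 − 179.7 = -303.3°.
Normalise into (−180°, 180°]: -303.3° + 360° = 56.7°.
Positive ⇒ the second point lies to the east; separation 56.7°.

56.7° east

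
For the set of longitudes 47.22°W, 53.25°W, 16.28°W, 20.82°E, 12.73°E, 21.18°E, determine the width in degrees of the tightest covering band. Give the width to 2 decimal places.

74.43°

Sort the longitudes: -53.25°, -47.22°, -16.28°, +12.73°, +20.82°, +21.18°.
Eastward gaps between consecutive values (wrapping around): 6.03°, 30.94°, 29.01°, 8.09°, 0.36°, 285.57°.
Largest gap = 285.57° ⇒ minimal covering band is its complement: 360° − 285.57° = 74.43°.
Band runs from -53.25° eastward to +21.18°.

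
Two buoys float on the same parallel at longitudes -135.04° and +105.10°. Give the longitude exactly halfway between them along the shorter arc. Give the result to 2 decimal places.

+165.03°

Signed shortest Δλ from -135.04° to +105.10° is -119.86°.
Midpoint longitude = -135.04° + (-119.86°)/2 = -135.04° − 59.93° = -194.97°.
Normalise into (−180°, 180°]: +165.03°.
(The naïve average (-135.04 + +105.10)/2 = -14.97° is on the wrong side of the globe.)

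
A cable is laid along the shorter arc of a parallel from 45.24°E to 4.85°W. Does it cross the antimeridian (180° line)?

No

Signed shortest Δλ = ((-4.85 − 45.24 + 180) mod 360) − 180 = -50.09°.
Going west by 50.09° from +45.24° reaches -4.85° without touching 180°.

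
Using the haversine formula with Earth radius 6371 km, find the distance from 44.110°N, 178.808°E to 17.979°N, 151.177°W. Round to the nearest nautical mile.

Δλ = -151.177 − 178.808 = -329.985°; wrapped into (−180°, 180°]: 30.015°.
Δφ = 17.979 − 44.110 = -26.131°.
a = sin²(Δφ/2) + cos φ₁ · cos φ₂ · sin²(Δλ/2) = 0.096899.
c = 2·atan2(√a, √(1−a)) = 0.63309 rad → d = 6371·c ≈ 4033.42 km ≈ 2177.87 nmi.

2178 nmi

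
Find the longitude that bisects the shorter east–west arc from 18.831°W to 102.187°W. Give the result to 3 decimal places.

60.509°W

Signed shortest Δλ from -18.831° to -102.187° is -83.356°.
Midpoint longitude = -18.831° + (-83.356°)/2 = -18.831° − 41.678° = -60.509°.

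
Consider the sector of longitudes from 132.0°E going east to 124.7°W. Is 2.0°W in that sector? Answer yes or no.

Band width going east from +132.0° to -124.7°: ((-124.7 − 132.0) mod 360) = 103.3°.
Offset of -2.0° east of the west edge: ((-2.0 − 132.0) mod 360) = 226.0°.
226.0° > 103.3° ⇒ outside.

No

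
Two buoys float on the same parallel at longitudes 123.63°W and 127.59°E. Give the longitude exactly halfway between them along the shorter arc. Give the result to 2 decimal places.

178.02°W

Signed shortest Δλ from -123.63° to +127.59° is -108.78°.
Midpoint longitude = -123.63° + (-108.78°)/2 = -123.63° − 54.39° = -178.02°.
(The naïve average (-123.63 + +127.59)/2 = 1.98° is on the wrong side of the globe.)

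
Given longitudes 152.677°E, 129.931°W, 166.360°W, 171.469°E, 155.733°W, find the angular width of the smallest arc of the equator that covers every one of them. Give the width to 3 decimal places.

Sort the longitudes: -166.360°, -155.733°, -129.931°, +152.677°, +171.469°.
Eastward gaps between consecutive values (wrapping around): 10.627°, 25.802°, 282.608°, 18.792°, 22.171°.
Largest gap = 282.608° ⇒ minimal covering band is its complement: 360° − 282.608° = 77.392°.
Band runs from +152.677° eastward to -129.931°, crossing the antimeridian.

77.392°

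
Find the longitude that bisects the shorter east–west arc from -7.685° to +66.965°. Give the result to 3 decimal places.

+29.640°

Signed shortest Δλ from -7.685° to +66.965° is +74.650°.
Midpoint longitude = -7.685° + (+74.650°)/2 = -7.685° + 37.325° = +29.640°.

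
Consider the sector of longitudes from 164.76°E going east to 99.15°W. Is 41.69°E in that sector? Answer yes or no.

No

Band width going east from +164.76° to -99.15°: ((-99.15 − 164.76) mod 360) = 96.09°.
Offset of +41.69° east of the west edge: ((41.69 − 164.76) mod 360) = 236.93°.
236.93° > 96.09° ⇒ outside.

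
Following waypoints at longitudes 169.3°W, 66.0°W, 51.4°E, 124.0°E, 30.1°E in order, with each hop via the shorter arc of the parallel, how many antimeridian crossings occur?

0

Leg 1: -169.3° → -66.0°, shortest Δλ = 103.3° (east) — does not cross 180°.
Leg 2: -66.0° → +51.4°, shortest Δλ = 117.4° (east) — does not cross 180°.
Leg 3: +51.4° → +124.0°, shortest Δλ = 72.6° (east) — does not cross 180°.
Leg 4: +124.0° → +30.1°, shortest Δλ = -93.9° (west) — does not cross 180°.
Total crossings: 0.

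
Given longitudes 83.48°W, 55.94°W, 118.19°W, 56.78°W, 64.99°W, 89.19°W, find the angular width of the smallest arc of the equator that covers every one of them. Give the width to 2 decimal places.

Sort the longitudes: -118.19°, -89.19°, -83.48°, -64.99°, -56.78°, -55.94°.
Eastward gaps between consecutive values (wrapping around): 29.00°, 5.71°, 18.49°, 8.21°, 0.84°, 297.75°.
Largest gap = 297.75° ⇒ minimal covering band is its complement: 360° − 297.75° = 62.25°.
Band runs from -118.19° eastward to -55.94°.

62.25°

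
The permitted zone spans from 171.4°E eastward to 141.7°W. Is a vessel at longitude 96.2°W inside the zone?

No

Band width going east from +171.4° to -141.7°: ((-141.7 − 171.4) mod 360) = 46.9°.
Offset of -96.2° east of the west edge: ((-96.2 − 171.4) mod 360) = 92.4°.
92.4° > 46.9° ⇒ outside.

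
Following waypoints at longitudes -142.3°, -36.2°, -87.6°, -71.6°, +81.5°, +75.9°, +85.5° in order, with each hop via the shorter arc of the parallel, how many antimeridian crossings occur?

0

Leg 1: -142.3° → -36.2°, shortest Δλ = 106.1° (east) — does not cross 180°.
Leg 2: -36.2° → -87.6°, shortest Δλ = -51.4° (west) — does not cross 180°.
Leg 3: -87.6° → -71.6°, shortest Δλ = 16.0° (east) — does not cross 180°.
Leg 4: -71.6° → +81.5°, shortest Δλ = 153.1° (east) — does not cross 180°.
Leg 5: +81.5° → +75.9°, shortest Δλ = -5.6° (west) — does not cross 180°.
Leg 6: +75.9° → +85.5°, shortest Δλ = 9.6° (east) — does not cross 180°.
Total crossings: 0.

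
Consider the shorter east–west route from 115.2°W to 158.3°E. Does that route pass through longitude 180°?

Naïve |158.3 − -115.2| = 273.5° > 180°, so the shorter arc goes the other way round — across 180°.
Signed shortest Δλ = ((158.3 − -115.2 + 180) mod 360) − 180 = -86.5°.
Going west by 86.5° from -115.2° passes through 180° before reaching +158.3°.

Yes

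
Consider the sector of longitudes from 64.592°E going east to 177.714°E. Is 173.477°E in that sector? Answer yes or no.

Yes

Band width going east from +64.592° to +177.714°: ((177.714 − 64.592) mod 360) = 113.122°.
Offset of +173.477° east of the west edge: ((173.477 − 64.592) mod 360) = 108.885°.
108.885° ≤ 113.122° ⇒ inside.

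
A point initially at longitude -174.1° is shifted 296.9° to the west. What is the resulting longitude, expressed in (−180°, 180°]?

Start at -174.1°; shift −296.9° → -471.0°.
-471.0° lies outside (−180°, 180°]; add 360° → -111.0°.

-111.0°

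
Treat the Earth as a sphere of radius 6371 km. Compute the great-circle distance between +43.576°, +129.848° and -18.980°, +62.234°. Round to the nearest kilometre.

9774 km

Δλ = 62.234 − 129.848 = -67.614°.
Δφ = -18.980 − 43.576 = -62.556°.
a = sin²(Δφ/2) + cos φ₁ · cos φ₂ · sin²(Δλ/2) = 0.481643.
c = 2·atan2(√a, √(1−a)) = 1.53407 rad → d = 6371·c ≈ 9773.58 km.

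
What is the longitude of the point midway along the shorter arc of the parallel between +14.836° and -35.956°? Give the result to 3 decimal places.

-10.560°

Signed shortest Δλ from +14.836° to -35.956° is -50.792°.
Midpoint longitude = +14.836° + (-50.792°)/2 = +14.836° − 25.396° = -10.560°.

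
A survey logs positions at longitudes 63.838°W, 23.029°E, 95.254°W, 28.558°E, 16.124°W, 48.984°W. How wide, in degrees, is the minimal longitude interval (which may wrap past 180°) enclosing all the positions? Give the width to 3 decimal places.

123.812°

Sort the longitudes: -95.254°, -63.838°, -48.984°, -16.124°, +23.029°, +28.558°.
Eastward gaps between consecutive values (wrapping around): 31.416°, 14.854°, 32.860°, 39.153°, 5.529°, 236.188°.
Largest gap = 236.188° ⇒ minimal covering band is its complement: 360° − 236.188° = 123.812°.
Band runs from -95.254° eastward to +28.558°.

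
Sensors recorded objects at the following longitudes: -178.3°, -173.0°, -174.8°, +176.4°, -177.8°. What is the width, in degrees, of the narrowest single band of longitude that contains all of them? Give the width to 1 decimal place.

Sort the longitudes: -178.3°, -177.8°, -174.8°, -173.0°, +176.4°.
Eastward gaps between consecutive values (wrapping around): 0.5°, 3.0°, 1.8°, 349.4°, 5.3°.
Largest gap = 349.4° ⇒ minimal covering band is its complement: 360° − 349.4° = 10.6°.
Band runs from +176.4° eastward to -173.0°, crossing the antimeridian.

10.6°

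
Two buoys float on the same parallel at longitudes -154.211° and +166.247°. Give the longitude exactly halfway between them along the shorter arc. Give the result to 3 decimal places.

-173.982°

Signed shortest Δλ from -154.211° to +166.247° is -39.542°.
Midpoint longitude = -154.211° + (-39.542°)/2 = -154.211° − 19.771° = -173.982°.
(The naïve average (-154.211 + +166.247)/2 = 6.018° is on the wrong side of the globe.)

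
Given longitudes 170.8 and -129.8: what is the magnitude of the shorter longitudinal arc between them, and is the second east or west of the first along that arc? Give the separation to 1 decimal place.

Raw difference: -129.8 − 170.8 = -300.6°.
Normalise into (−180°, 180°]: -300.6° + 360° = 59.4°.
Positive ⇒ the second point lies to the east; separation 59.4°.

59.4° east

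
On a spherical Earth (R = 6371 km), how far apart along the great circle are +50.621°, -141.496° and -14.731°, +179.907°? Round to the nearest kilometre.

Δλ = 179.907 − -141.496 = 321.403°; wrapped into (−180°, 180°]: -38.597°.
Δφ = -14.731 − 50.621 = -65.352°.
a = sin²(Δφ/2) + cos φ₁ · cos φ₂ · sin²(Δλ/2) = 0.358498.
c = 2·atan2(√a, √(1−a)) = 1.28387 rad → d = 6371·c ≈ 8179.54 km.

8180 km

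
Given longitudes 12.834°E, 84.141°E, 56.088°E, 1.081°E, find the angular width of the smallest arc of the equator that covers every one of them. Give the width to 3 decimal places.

83.060°

Sort the longitudes: +1.081°, +12.834°, +56.088°, +84.141°.
Eastward gaps between consecutive values (wrapping around): 11.753°, 43.254°, 28.053°, 276.940°.
Largest gap = 276.940° ⇒ minimal covering band is its complement: 360° − 276.940° = 83.060°.
Band runs from +1.081° eastward to +84.141°.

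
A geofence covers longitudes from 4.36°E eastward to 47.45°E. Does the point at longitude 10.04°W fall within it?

No

Band width going east from +4.36° to +47.45°: ((47.45 − 4.36) mod 360) = 43.09°.
Offset of -10.04° east of the west edge: ((-10.04 − 4.36) mod 360) = 345.60°.
345.60° > 43.09° ⇒ outside.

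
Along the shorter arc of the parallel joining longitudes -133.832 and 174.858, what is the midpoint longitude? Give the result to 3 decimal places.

Signed shortest Δλ from -133.832° to +174.858° is -51.310°.
Midpoint longitude = -133.832° + (-51.310°)/2 = -133.832° − 25.655° = -159.487°.
(The naïve average (-133.832 + +174.858)/2 = 20.513° is on the wrong side of the globe.)

-159.487°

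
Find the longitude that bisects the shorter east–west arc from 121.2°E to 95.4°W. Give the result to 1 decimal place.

Signed shortest Δλ from +121.2° to -95.4° is +143.4°.
Midpoint longitude = +121.2° + (+143.4°)/2 = +121.2° + 71.7° = +192.9°.
Normalise into (−180°, 180°]: -167.1°.
(The naïve average (+121.2 + -95.4)/2 = 12.9° is on the wrong side of the globe.)

167.1°W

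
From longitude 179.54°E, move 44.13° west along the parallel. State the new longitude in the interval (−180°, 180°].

Start at +179.54°; shift −44.13° → +135.41°.
+135.41° already lies in (−180°, 180°].

135.41°E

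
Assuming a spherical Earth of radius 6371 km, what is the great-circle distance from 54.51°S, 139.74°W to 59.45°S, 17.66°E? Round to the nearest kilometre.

7184 km

Δλ = 17.66 − -139.74 = 157.40°.
Δφ = -59.45 − -54.51 = -4.94°.
a = sin²(Δφ/2) + cos φ₁ · cos φ₂ · sin²(Δλ/2) = 0.285621.
c = 2·atan2(√a, √(1−a)) = 1.12768 rad → d = 6371·c ≈ 7184.43 km.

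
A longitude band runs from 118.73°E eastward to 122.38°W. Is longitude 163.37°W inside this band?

Yes

Band width going east from +118.73° to -122.38°: ((-122.38 − 118.73) mod 360) = 118.89°.
Offset of -163.37° east of the west edge: ((-163.37 − 118.73) mod 360) = 77.90°.
77.90° ≤ 118.89° ⇒ inside.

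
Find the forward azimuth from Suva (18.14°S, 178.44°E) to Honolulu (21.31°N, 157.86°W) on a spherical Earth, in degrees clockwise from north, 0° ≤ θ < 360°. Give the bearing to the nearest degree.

32°

Δλ = -157.86 − 178.44 = -336.30°; wrapped into (−180°, 180°]: 23.70°.
θ = atan2( sin Δλ · cos φ₂ , cos φ₁ · sin φ₂ − sin φ₁ · cos φ₂ · cos Δλ )
  = atan2(0.37447, 0.61094) = 31.505° → normalised to [0°, 360°): 31.505°.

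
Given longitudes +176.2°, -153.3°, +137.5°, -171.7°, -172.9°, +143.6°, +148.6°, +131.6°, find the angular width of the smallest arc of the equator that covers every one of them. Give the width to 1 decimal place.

75.1°

Sort the longitudes: -172.9°, -171.7°, -153.3°, +131.6°, +137.5°, +143.6°, +148.6°, +176.2°.
Eastward gaps between consecutive values (wrapping around): 1.2°, 18.4°, 284.9°, 5.9°, 6.1°, 5.0°, 27.6°, 10.9°.
Largest gap = 284.9° ⇒ minimal covering band is its complement: 360° − 284.9° = 75.1°.
Band runs from +131.6° eastward to -153.3°, crossing the antimeridian.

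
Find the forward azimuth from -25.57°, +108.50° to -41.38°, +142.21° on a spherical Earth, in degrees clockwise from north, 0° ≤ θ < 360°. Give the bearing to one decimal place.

128.1°

Δλ = 142.21 − 108.50 = 33.71°.
θ = atan2( sin Δλ · cos φ₂ , cos φ₁ · sin φ₂ − sin φ₁ · cos φ₂ · cos Δλ )
  = atan2(0.41643, -0.32690) = 128.132° → normalised to [0°, 360°): 128.132°.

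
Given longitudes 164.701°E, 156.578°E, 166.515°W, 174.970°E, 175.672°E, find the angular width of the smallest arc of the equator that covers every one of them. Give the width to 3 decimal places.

36.907°

Sort the longitudes: -166.515°, +156.578°, +164.701°, +174.970°, +175.672°.
Eastward gaps between consecutive values (wrapping around): 323.093°, 8.123°, 10.269°, 0.702°, 17.813°.
Largest gap = 323.093° ⇒ minimal covering band is its complement: 360° − 323.093° = 36.907°.
Band runs from +156.578° eastward to -166.515°, crossing the antimeridian.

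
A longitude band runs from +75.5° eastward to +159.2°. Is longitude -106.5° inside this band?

Band width going east from +75.5° to +159.2°: ((159.2 − 75.5) mod 360) = 83.7°.
Offset of -106.5° east of the west edge: ((-106.5 − 75.5) mod 360) = 178.0°.
178.0° > 83.7° ⇒ outside.

No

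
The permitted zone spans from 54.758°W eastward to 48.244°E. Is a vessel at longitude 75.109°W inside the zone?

No

Band width going east from -54.758° to +48.244°: ((48.244 − -54.758) mod 360) = 103.002°.
Offset of -75.109° east of the west edge: ((-75.109 − -54.758) mod 360) = 339.649°.
339.649° > 103.002° ⇒ outside.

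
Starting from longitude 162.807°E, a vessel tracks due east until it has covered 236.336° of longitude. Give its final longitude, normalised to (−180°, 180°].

39.143°E

Start at +162.807°; shift +236.336° → +399.143°.
+399.143° lies outside (−180°, 180°]; subtract 360° → +39.143°.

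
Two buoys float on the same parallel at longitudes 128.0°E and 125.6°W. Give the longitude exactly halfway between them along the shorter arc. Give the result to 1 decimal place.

178.8°W

Signed shortest Δλ from +128.0° to -125.6° is +106.4°.
Midpoint longitude = +128.0° + (+106.4°)/2 = +128.0° + 53.2° = +181.2°.
Normalise into (−180°, 180°]: -178.8°.
(The naïve average (+128.0 + -125.6)/2 = 1.2° is on the wrong side of the globe.)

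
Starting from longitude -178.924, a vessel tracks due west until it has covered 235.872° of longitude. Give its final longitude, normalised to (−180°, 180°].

-54.796°

Start at -178.924°; shift −235.872° → -414.796°.
-414.796° lies outside (−180°, 180°]; add 360° → -54.796°.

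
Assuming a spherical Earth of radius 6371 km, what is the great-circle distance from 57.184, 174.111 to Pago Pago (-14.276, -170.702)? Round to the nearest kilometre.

Δλ = -170.702 − 174.111 = -344.813°; wrapped into (−180°, 180°]: 15.187°.
Δφ = -14.276 − 57.184 = -71.460°.
a = sin²(Δφ/2) + cos φ₁ · cos φ₂ · sin²(Δλ/2) = 0.350188.
c = 2·atan2(√a, √(1−a)) = 1.26650 rad → d = 6371·c ≈ 8068.86 km.

8069 km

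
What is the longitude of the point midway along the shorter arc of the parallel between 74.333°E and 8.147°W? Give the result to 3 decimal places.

Signed shortest Δλ from +74.333° to -8.147° is -82.480°.
Midpoint longitude = +74.333° + (-82.480°)/2 = +74.333° − 41.240° = +33.093°.

33.093°E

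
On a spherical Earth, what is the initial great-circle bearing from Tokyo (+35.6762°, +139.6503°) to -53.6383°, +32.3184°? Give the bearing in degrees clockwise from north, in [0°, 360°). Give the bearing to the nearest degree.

226°

Δλ = 32.3184 − 139.6503 = -107.3319°.
θ = atan2( sin Δλ · cos φ₂ , cos φ₁ · sin φ₂ − sin φ₁ · cos φ₂ · cos Δλ )
  = atan2(-0.56596, -0.55115) = -134.240° → normalised to [0°, 360°): 225.760°.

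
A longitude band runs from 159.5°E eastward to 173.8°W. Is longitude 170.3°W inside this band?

No

Band width going east from +159.5° to -173.8°: ((-173.8 − 159.5) mod 360) = 26.7°.
Offset of -170.3° east of the west edge: ((-170.3 − 159.5) mod 360) = 30.2°.
30.2° > 26.7° ⇒ outside.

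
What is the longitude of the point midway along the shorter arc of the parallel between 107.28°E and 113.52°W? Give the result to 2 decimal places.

176.88°E

Signed shortest Δλ from +107.28° to -113.52° is +139.20°.
Midpoint longitude = +107.28° + (+139.20°)/2 = +107.28° + 69.60° = +176.88°.
(The naïve average (+107.28 + -113.52)/2 = -3.12° is on the wrong side of the globe.)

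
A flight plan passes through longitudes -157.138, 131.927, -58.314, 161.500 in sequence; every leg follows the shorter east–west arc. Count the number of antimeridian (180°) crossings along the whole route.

3

Leg 1: -157.138° → +131.927°, shortest Δλ = -70.935° (west) — crosses 180°.
Leg 2: +131.927° → -58.314°, shortest Δλ = 169.759° (east) — crosses 180°.
Leg 3: -58.314° → +161.500°, shortest Δλ = -140.186° (west) — crosses 180°.
Total crossings: 3.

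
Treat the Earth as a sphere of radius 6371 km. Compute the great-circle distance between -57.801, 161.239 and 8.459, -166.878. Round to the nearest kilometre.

Δλ = -166.878 − 161.239 = -328.117°; wrapped into (−180°, 180°]: 31.883°.
Δφ = 8.459 − -57.801 = 66.260°.
a = sin²(Δφ/2) + cos φ₁ · cos φ₂ · sin²(Δλ/2) = 0.338466.
c = 2·atan2(√a, √(1−a)) = 1.24183 rad → d = 6371·c ≈ 7911.68 km.

7912 km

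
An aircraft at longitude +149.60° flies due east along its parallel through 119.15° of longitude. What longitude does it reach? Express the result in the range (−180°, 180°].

Start at +149.60°; shift +119.15° → +268.75°.
+268.75° lies outside (−180°, 180°]; subtract 360° → -91.25°.

-91.25°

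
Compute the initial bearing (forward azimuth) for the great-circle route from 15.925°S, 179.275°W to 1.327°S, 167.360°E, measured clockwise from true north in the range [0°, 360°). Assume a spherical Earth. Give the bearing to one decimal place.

316.6°

Δλ = 167.360 − -179.275 = 346.635°; wrapped into (−180°, 180°]: -13.365°.
θ = atan2( sin Δλ · cos φ₂ , cos φ₁ · sin φ₂ − sin φ₁ · cos φ₂ · cos Δλ )
  = atan2(-0.23109, 0.24461) = -43.373° → normalised to [0°, 360°): 316.627°.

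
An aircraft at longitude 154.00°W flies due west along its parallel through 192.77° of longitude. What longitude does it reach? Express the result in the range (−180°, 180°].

Start at -154.00°; shift −192.77° → -346.77°.
-346.77° lies outside (−180°, 180°]; add 360° → +13.23°.

13.23°E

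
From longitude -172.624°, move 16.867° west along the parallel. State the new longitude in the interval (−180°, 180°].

Start at -172.624°; shift −16.867° → -189.491°.
-189.491° lies outside (−180°, 180°]; add 360° → +170.509°.

+170.509°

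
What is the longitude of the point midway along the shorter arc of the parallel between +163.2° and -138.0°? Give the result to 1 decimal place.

Signed shortest Δλ from +163.2° to -138.0° is +58.8°.
Midpoint longitude = +163.2° + (+58.8°)/2 = +163.2° + 29.4° = +192.6°.
Normalise into (−180°, 180°]: -167.4°.
(The naïve average (+163.2 + -138.0)/2 = 12.6° is on the wrong side of the globe.)

-167.4°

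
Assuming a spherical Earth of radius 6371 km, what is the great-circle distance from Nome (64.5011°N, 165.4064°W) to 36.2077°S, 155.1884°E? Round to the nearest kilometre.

Δλ = 155.1884 − -165.4064 = 320.5948°; wrapped into (−180°, 180°]: -39.4052°.
Δφ = -36.2077 − 64.5011 = -100.7088°.
a = sin²(Δφ/2) + cos φ₁ · cos φ₂ · sin²(Δλ/2) = 0.632390.
c = 2·atan2(√a, √(1−a)) = 1.83877 rad → d = 6371·c ≈ 11714.82 km.

11715 km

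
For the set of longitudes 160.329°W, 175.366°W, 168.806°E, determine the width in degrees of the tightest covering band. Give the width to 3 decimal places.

30.865°

Sort the longitudes: -175.366°, -160.329°, +168.806°.
Eastward gaps between consecutive values (wrapping around): 15.037°, 329.135°, 15.828°.
Largest gap = 329.135° ⇒ minimal covering band is its complement: 360° − 329.135° = 30.865°.
Band runs from +168.806° eastward to -160.329°, crossing the antimeridian.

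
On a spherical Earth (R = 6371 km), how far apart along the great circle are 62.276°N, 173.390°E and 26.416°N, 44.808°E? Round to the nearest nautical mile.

4941 nmi

Δλ = 44.808 − 173.390 = -128.582°.
Δφ = 26.416 − 62.276 = -35.860°.
a = sin²(Δφ/2) + cos φ₁ · cos φ₂ · sin²(Δλ/2) = 0.433009.
c = 2·atan2(√a, √(1−a)) = 1.43641 rad → d = 6371·c ≈ 9151.37 km ≈ 4941.34 nmi.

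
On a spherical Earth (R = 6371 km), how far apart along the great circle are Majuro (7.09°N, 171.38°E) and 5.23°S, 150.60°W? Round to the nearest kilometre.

4436 km

Δλ = -150.60 − 171.38 = -321.98°; wrapped into (−180°, 180°]: 38.02°.
Δφ = -5.23 − 7.09 = -12.32°.
a = sin²(Δφ/2) + cos φ₁ · cos φ₂ · sin²(Δλ/2) = 0.116367.
c = 2·atan2(√a, √(1−a)) = 0.69623 rad → d = 6371·c ≈ 4435.67 km.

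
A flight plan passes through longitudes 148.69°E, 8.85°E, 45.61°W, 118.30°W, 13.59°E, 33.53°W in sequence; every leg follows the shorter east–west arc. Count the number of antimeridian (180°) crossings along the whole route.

Leg 1: +148.69° → +8.85°, shortest Δλ = -139.84° (west) — does not cross 180°.
Leg 2: +8.85° → -45.61°, shortest Δλ = -54.46° (west) — does not cross 180°.
Leg 3: -45.61° → -118.30°, shortest Δλ = -72.69° (west) — does not cross 180°.
Leg 4: -118.30° → +13.59°, shortest Δλ = 131.89° (east) — does not cross 180°.
Leg 5: +13.59° → -33.53°, shortest Δλ = -47.12° (west) — does not cross 180°.
Total crossings: 0.

0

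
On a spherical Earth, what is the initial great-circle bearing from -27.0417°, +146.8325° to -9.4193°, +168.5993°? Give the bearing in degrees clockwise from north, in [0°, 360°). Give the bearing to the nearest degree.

Δλ = 168.5993 − 146.8325 = 21.7668°.
θ = atan2( sin Δλ · cos φ₂ , cos φ₁ · sin φ₂ − sin φ₁ · cos φ₂ · cos Δλ )
  = atan2(0.36583, 0.27076) = 53.493° → normalised to [0°, 360°): 53.493°.

53°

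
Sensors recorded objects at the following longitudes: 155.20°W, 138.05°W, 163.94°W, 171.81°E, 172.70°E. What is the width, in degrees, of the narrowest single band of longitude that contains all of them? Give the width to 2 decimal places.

50.14°

Sort the longitudes: -163.94°, -155.20°, -138.05°, +171.81°, +172.70°.
Eastward gaps between consecutive values (wrapping around): 8.74°, 17.15°, 309.86°, 0.89°, 23.36°.
Largest gap = 309.86° ⇒ minimal covering band is its complement: 360° − 309.86° = 50.14°.
Band runs from +171.81° eastward to -138.05°, crossing the antimeridian.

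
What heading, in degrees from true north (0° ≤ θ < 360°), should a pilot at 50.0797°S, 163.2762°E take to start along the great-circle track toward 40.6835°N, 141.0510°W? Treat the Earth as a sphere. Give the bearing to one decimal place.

40.0°

Δλ = -141.0510 − 163.2762 = -304.3272°; wrapped into (−180°, 180°]: 55.6728°.
θ = atan2( sin Δλ · cos φ₂ , cos φ₁ · sin φ₂ − sin φ₁ · cos φ₂ · cos Δλ )
  = atan2(0.62625, 0.74629) = 40.001° → normalised to [0°, 360°): 40.001°.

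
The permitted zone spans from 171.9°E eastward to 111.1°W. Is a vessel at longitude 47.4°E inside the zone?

No

Band width going east from +171.9° to -111.1°: ((-111.1 − 171.9) mod 360) = 77.0°.
Offset of +47.4° east of the west edge: ((47.4 − 171.9) mod 360) = 235.5°.
235.5° > 77.0° ⇒ outside.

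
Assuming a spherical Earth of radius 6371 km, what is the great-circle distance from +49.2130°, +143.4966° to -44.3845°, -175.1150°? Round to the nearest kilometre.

11156 km

Δλ = -175.1150 − 143.4966 = -318.6116°; wrapped into (−180°, 180°]: 41.3884°.
Δφ = -44.3845 − 49.2130 = -93.5975°.
a = sin²(Δφ/2) + cos φ₁ · cos φ₂ · sin²(Δλ/2) = 0.589673.
c = 2·atan2(√a, √(1−a)) = 1.75112 rad → d = 6371·c ≈ 11156.37 km.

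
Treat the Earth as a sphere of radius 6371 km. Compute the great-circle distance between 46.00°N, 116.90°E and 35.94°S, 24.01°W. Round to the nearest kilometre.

Δλ = -24.01 − 116.90 = -140.91°.
Δφ = -35.94 − 46.00 = -81.94°.
a = sin²(Δφ/2) + cos φ₁ · cos φ₂ · sin²(Δλ/2) = 0.929366.
c = 2·atan2(√a, √(1−a)) = 2.60359 rad → d = 6371·c ≈ 16587.45 km.

16587 km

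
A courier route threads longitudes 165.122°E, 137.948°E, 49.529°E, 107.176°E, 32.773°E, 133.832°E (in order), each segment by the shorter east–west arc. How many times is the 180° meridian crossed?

Leg 1: +165.122° → +137.948°, shortest Δλ = -27.174° (west) — does not cross 180°.
Leg 2: +137.948° → +49.529°, shortest Δλ = -88.419° (west) — does not cross 180°.
Leg 3: +49.529° → +107.176°, shortest Δλ = 57.647° (east) — does not cross 180°.
Leg 4: +107.176° → +32.773°, shortest Δλ = -74.403° (west) — does not cross 180°.
Leg 5: +32.773° → +133.832°, shortest Δλ = 101.059° (east) — does not cross 180°.
Total crossings: 0.

0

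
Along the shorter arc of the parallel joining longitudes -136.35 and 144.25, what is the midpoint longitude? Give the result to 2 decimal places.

-176.05°

Signed shortest Δλ from -136.35° to +144.25° is -79.40°.
Midpoint longitude = -136.35° + (-79.40°)/2 = -136.35° − 39.70° = -176.05°.
(The naïve average (-136.35 + +144.25)/2 = 3.95° is on the wrong side of the globe.)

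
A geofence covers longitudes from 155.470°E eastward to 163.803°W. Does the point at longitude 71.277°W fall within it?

Band width going east from +155.470° to -163.803°: ((-163.803 − 155.470) mod 360) = 40.727°.
Offset of -71.277° east of the west edge: ((-71.277 − 155.470) mod 360) = 133.253°.
133.253° > 40.727° ⇒ outside.

No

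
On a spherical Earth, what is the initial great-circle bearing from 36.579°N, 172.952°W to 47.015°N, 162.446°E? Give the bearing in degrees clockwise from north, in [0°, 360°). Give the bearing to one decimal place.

307.5°

Δλ = 162.446 − -172.952 = 335.398°; wrapped into (−180°, 180°]: -24.602°.
θ = atan2( sin Δλ · cos φ₂ , cos φ₁ · sin φ₂ − sin φ₁ · cos φ₂ · cos Δλ )
  = atan2(-0.28384, 0.21802) = -52.472° → normalised to [0°, 360°): 307.528°.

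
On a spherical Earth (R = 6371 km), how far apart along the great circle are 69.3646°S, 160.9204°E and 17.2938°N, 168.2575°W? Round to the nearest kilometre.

Δλ = -168.2575 − 160.9204 = -329.1779°; wrapped into (−180°, 180°]: 30.8221°.
Δφ = 17.2938 − -69.3646 = 86.6584°.
a = sin²(Δφ/2) + cos φ₁ · cos φ₂ · sin²(Δλ/2) = 0.494618.
c = 2·atan2(√a, √(1−a)) = 1.56003 rad → d = 6371·c ≈ 9938.96 km.

9939 km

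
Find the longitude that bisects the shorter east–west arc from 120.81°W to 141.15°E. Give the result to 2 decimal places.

Signed shortest Δλ from -120.81° to +141.15° is -98.04°.
Midpoint longitude = -120.81° + (-98.04°)/2 = -120.81° − 49.02° = -169.83°.
(The naïve average (-120.81 + +141.15)/2 = 10.17° is on the wrong side of the globe.)

169.83°W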